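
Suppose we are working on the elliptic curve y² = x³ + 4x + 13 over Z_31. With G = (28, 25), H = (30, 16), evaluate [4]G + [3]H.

First 4G:
Repeated addition: build up to 4G.
2G: tangent at (28, 25): λ = (3·28² + 4)/(2·25) ≡ 0/19. 19⁻¹ ≡ 18 (mod 31) since 19·18 = 342 ≡ 1, so λ ≡ 0·18 ≡ 0.
  x = λ² - 28 - 28 = 0 - 56 ≡ 6; y = λ·(28 - 6) - 25 ≡ 6. → (6, 6)
3G: (6, 6) + (28, 25). λ = (25 - 6)/(28 - 6) ≡ 19/22 mod 31. 22⁻¹ ≡ 24 (mod 31) since 22·24 = 528 ≡ 1, so λ ≡ 22.
  x = λ² - 6 - 28 = 484 - 34 ≡ 16; y = λ·(6 - 16) - 6 ≡ 22. → (16, 22)
4G: (16, 22) + (28, 25). λ = (25 - 22)/(28 - 16) ≡ 3/12 mod 31. 12⁻¹ ≡ 13 (mod 31), so λ ≡ 8.
  x = λ² - 16 - 28 = 64 - 44 ≡ 20; y = λ·(16 - 20) - 22 ≡ 8. → (20, 8)
4G = (20, 8).
Next 3H:
Repeated addition: build up to 3H.
2H: tangent at (30, 16): λ = (3·30² + 4)/(2·16) ≡ 7/1. 1⁻¹ ≡ 1 (mod 31) since 1·1 = 1 ≡ 1, so λ ≡ 7·1 ≡ 7.
  x = λ² - 30 - 30 = 49 - 60 ≡ 20; y = λ·(30 - 20) - 16 ≡ 23. → (20, 23)
3H: (20, 23) + (30, 16). λ = (16 - 23)/(30 - 20) ≡ 24/10 mod 31. 10⁻¹ ≡ 28 (mod 31), so λ ≡ 21.
  x = λ² - 20 - 30 = 441 - 50 ≡ 19; y = λ·(20 - 19) - 23 ≡ 29. → (19, 29)
3H = (19, 29).
Finally 4G + 3H:
(20, 8) + (19, 29). λ = (29 - 8)/(19 - 20) ≡ 21/30 mod 31. 30⁻¹ ≡ 30 (mod 31) since 30·30 = 900 ≡ 1, so λ ≡ 10.
  x = λ² - 20 - 19 = 100 - 39 ≡ 30; y = λ·(20 - 30) - 8 ≡ 16. → (30, 16)

(30, 16)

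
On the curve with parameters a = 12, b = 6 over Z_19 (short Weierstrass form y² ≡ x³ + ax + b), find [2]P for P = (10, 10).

(6, 3)

tangent at (10, 10): λ = (3·10² + 12)/(2·10) ≡ 8/1. 1⁻¹ ≡ 1 (mod 19), so λ ≡ 8·1 ≡ 8.
  x = λ² - 10 - 10 = 64 - 20 ≡ 6; y = λ·(10 - 6) - 10 ≡ 3. → (6, 3)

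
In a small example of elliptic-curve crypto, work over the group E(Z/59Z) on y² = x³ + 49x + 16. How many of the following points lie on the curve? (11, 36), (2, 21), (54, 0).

(11, 36): 36² ≡ 57, rhs ≡ 57 → on.
(2, 21): 21² ≡ 28, rhs ≡ 4 → off.
(54, 0): 0² ≡ 0, rhs ≡ 0 → on.

2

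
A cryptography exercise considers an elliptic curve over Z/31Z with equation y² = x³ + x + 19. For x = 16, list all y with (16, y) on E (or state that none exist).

15, 16

x³ + 1x + 19 = 4131 ≡ 8 (mod 31).
Square roots of 8 mod 31: 15 and 16 (since 15² = 225 ≡ 8).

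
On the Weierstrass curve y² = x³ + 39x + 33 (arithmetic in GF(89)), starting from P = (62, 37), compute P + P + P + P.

(65, 15)

Repeated addition: build up to 4P.
2P: tangent at (62, 37): λ = (3·62² + 39)/(2·37) ≡ 1/74. 74⁻¹ ≡ 83 (mod 89), so λ ≡ 1·83 ≡ 83.
  x = λ² - 62 - 62 = 6889 - 124 ≡ 1; y = λ·(62 - 1) - 37 ≡ 42. → (1, 42)
3P: (1, 42) + (62, 37). λ = (37 - 42)/(62 - 1) ≡ 84/61 mod 89. 61⁻¹ ≡ 54 (mod 89), so λ ≡ 86.
  x = λ² - 1 - 62 = 7396 - 63 ≡ 35; y = λ·(1 - 35) - 42 ≡ 60. → (35, 60)
4P: (35, 60) + (62, 37). λ = (37 - 60)/(62 - 35) ≡ 66/27 mod 89. 27⁻¹ ≡ 33 (mod 89) since 27·33 = 891 ≡ 1, so λ ≡ 42.
  x = λ² - 35 - 62 = 1764 - 97 ≡ 65; y = λ·(35 - 65) - 60 ≡ 15. → (65, 15)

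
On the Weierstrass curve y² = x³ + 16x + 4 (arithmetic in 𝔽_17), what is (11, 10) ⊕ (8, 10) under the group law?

(11, 10) + (8, 10). λ = (10 - 10)/(8 - 11) ≡ 0/14 mod 17. 14⁻¹ ≡ 11 (mod 17) since 14·11 = 154 ≡ 1, so λ ≡ 0.
  x = λ² - 11 - 8 = 0 - 19 ≡ 15; y = λ·(11 - 15) - 10 ≡ 7. → (15, 7)

(15, 7)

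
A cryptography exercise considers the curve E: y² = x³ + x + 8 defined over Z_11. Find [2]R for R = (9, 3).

(9, 8)

tangent at (9, 3): λ = (3·9² + 1)/(2·3) ≡ 2/6. 6⁻¹ ≡ 2 (mod 11), so λ ≡ 2·2 ≡ 4.
  x = λ² - 9 - 9 = 16 - 18 ≡ 9; y = λ·(9 - 9) - 3 ≡ 8. → (9, 8)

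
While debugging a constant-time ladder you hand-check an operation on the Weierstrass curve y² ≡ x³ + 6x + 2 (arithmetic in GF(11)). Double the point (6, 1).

(3, 5)

tangent at (6, 1): λ = (3·6² + 6)/(2·1) ≡ 4/2. 2⁻¹ ≡ 6 (mod 11), so λ ≡ 4·6 ≡ 2.
  x = λ² - 6 - 6 = 4 - 12 ≡ 3; y = λ·(6 - 3) - 1 ≡ 5. → (3, 5)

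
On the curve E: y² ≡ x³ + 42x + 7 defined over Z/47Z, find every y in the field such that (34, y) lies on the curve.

15, 32

x³ + 42x + 7 = 40739 ≡ 37 (mod 47).
Square roots of 37 mod 47: 15 and 32 (since 15² = 225 ≡ 37).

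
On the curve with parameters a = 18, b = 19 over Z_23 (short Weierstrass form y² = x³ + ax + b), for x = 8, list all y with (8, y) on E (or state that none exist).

10, 13

x³ + 18x + 19 = 675 ≡ 8 (mod 23).
Square roots of 8 mod 23: 10 and 13 (since 10² = 100 ≡ 8).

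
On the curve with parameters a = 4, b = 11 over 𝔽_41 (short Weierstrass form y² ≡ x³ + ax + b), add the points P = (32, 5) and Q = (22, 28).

(5, 19)

(32, 5) + (22, 28). λ = (28 - 5)/(22 - 32) ≡ 23/31 mod 41. 31⁻¹ ≡ 4 (mod 41) since 31·4 = 124 ≡ 1, so λ ≡ 10.
  x = λ² - 32 - 22 = 100 - 54 ≡ 5; y = λ·(32 - 5) - 5 ≡ 19. → (5, 19)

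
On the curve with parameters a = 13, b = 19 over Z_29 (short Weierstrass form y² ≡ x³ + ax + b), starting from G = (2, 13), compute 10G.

Repeated addition: build up to 10G.
2G: tangent at (2, 13): λ = (3·2² + 13)/(2·13) ≡ 25/26. 26⁻¹ ≡ 19 (mod 29), so λ ≡ 25·19 ≡ 11.
  x = λ² - 2 - 2 = 121 - 4 ≡ 1; y = λ·(2 - 1) - 13 ≡ 27. → (1, 27)
3G: (1, 27) + (2, 13). λ = (13 - 27)/(2 - 1) ≡ 15/1 mod 29. 1⁻¹ ≡ 1 (mod 29), so λ ≡ 15.
  x = λ² - 1 - 2 = 225 - 3 ≡ 19; y = λ·(1 - 19) - 27 ≡ 22. → (19, 22)
4G: (19, 22) + (2, 13). λ = (13 - 22)/(2 - 19) ≡ 20/12 mod 29. 12⁻¹ ≡ 17 (mod 29), so λ ≡ 21.
  x = λ² - 19 - 2 = 441 - 21 ≡ 14; y = λ·(19 - 14) - 22 ≡ 25. → (14, 25)
5G: (14, 25) + (2, 13). λ = (13 - 25)/(2 - 14) ≡ 17/17 mod 29. 17⁻¹ ≡ 12 (mod 29), so λ ≡ 1.
  x = λ² - 14 - 2 = 1 - 16 ≡ 14; y = λ·(14 - 14) - 25 ≡ 4. → (14, 4)
6G: (14, 4) + (2, 13). λ = (13 - 4)/(2 - 14) ≡ 9/17 mod 29. 17⁻¹ ≡ 12 (mod 29), so λ ≡ 21.
  x = λ² - 14 - 2 = 441 - 16 ≡ 19; y = λ·(14 - 19) - 4 ≡ 7. → (19, 7)
7G: (19, 7) + (2, 13). λ = (13 - 7)/(2 - 19) ≡ 6/12 mod 29. 12⁻¹ ≡ 17 (mod 29), so λ ≡ 15.
  x = λ² - 19 - 2 = 225 - 21 ≡ 1; y = λ·(19 - 1) - 7 ≡ 2. → (1, 2)
8G: (1, 2) + (2, 13). λ = (13 - 2)/(2 - 1) ≡ 11/1 mod 29. 1⁻¹ ≡ 1 (mod 29) since 1·1 = 1 ≡ 1, so λ ≡ 11.
  x = λ² - 1 - 2 = 121 - 3 ≡ 2; y = λ·(1 - 2) - 2 ≡ 16. → (2, 16)
9G: (2, 16) + (2, 13): same x and y₁ ≡ -y₂, so the sum is ∞.
10G: ∞ + (2, 13) = (2, 13) (identity).

(2, 13)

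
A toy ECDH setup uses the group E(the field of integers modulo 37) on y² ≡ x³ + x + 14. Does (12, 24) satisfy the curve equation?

y² = 24² ≡ 21; x³ + 1x + 14 = 1754 ≡ 15 (mod 37). 21 ≠ 15.

no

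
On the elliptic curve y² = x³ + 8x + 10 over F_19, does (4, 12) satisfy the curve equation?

y² = 12² ≡ 11; x³ + 8x + 10 = 106 ≡ 11 (mod 19). 11 = 11.

yes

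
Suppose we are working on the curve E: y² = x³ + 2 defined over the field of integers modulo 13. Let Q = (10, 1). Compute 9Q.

(2, 6)

Double-and-add on 9 = (1001)₂. Start with Q = (10, 1) for the leading 1-bit.
double: tangent at (10, 1): λ = (3·10² + 0)/(2·1) ≡ 1/2. 2⁻¹ ≡ 7 (mod 13) since 2·7 = 14 ≡ 1, so λ ≡ 1·7 ≡ 7.
  x = λ² - 10 - 10 = 49 - 20 ≡ 3; y = λ·(10 - 3) - 1 ≡ 9. → (3, 9)
double: tangent at (3, 9): λ = (3·3² + 0)/(2·9) ≡ 1/5. 5⁻¹ ≡ 8 (mod 13) since 5·8 = 40 ≡ 1, so λ ≡ 1·8 ≡ 8.
  x = λ² - 3 - 3 = 64 - 6 ≡ 6; y = λ·(3 - 6) - 9 ≡ 6. → (6, 6)
double: tangent at (6, 6): λ = (3·6² + 0)/(2·6) ≡ 4/12. 12⁻¹ ≡ 12 (mod 13), so λ ≡ 4·12 ≡ 9.
  x = λ² - 6 - 6 = 81 - 12 ≡ 4; y = λ·(6 - 4) - 6 ≡ 12. → (4, 12)
add Q: (4, 12) + (10, 1). λ = (1 - 12)/(10 - 4) ≡ 2/6 mod 13. 6⁻¹ ≡ 11 (mod 13), so λ ≡ 9.
  x = λ² - 4 - 10 = 81 - 14 ≡ 2; y = λ·(4 - 2) - 12 ≡ 6. → (2, 6)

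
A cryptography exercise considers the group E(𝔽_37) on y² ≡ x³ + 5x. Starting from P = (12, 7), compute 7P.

(9, 16)

Double-and-add on 7 = (111)₂. Start with P = (12, 7) for the leading 1-bit.
double: tangent at (12, 7): λ = (3·12² + 5)/(2·7) ≡ 30/14. 14⁻¹ ≡ 8 (mod 37), so λ ≡ 30·8 ≡ 18.
  x = λ² - 12 - 12 = 324 - 24 ≡ 4; y = λ·(12 - 4) - 7 ≡ 26. → (4, 26)
add P: (4, 26) + (12, 7). λ = (7 - 26)/(12 - 4) ≡ 18/8 mod 37. 8⁻¹ ≡ 14 (mod 37), so λ ≡ 30.
  x = λ² - 4 - 12 = 900 - 16 ≡ 33; y = λ·(4 - 33) - 26 ≡ 29. → (33, 29)
double: tangent at (33, 29): λ = (3·33² + 5)/(2·29) ≡ 16/21. 21⁻¹ ≡ 30 (mod 37) since 21·30 = 630 ≡ 1, so λ ≡ 16·30 ≡ 36.
  x = λ² - 33 - 33 = 1296 - 66 ≡ 9; y = λ·(33 - 9) - 29 ≡ 21. → (9, 21)
add P: (9, 21) + (12, 7). λ = (7 - 21)/(12 - 9) ≡ 23/3 mod 37. 3⁻¹ ≡ 25 (mod 37), so λ ≡ 20.
  x = λ² - 9 - 12 = 400 - 21 ≡ 9; y = λ·(9 - 9) - 21 ≡ 16. → (9, 16)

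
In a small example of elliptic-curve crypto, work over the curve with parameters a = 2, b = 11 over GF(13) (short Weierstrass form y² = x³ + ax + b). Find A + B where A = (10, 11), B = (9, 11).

(10, 11) + (9, 11). λ = (11 - 11)/(9 - 10) ≡ 0/12 mod 13. 12⁻¹ ≡ 12 (mod 13) since 12·12 = 144 ≡ 1, so λ ≡ 0.
  x = λ² - 10 - 9 = 0 - 19 ≡ 7; y = λ·(10 - 7) - 11 ≡ 2. → (7, 2)

(7, 2)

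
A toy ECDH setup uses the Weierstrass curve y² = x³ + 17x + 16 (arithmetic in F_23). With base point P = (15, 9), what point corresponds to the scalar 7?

(0, 19)

Double-and-add on 7 = (111)₂. Start with P = (15, 9) for the leading 1-bit.
double: tangent at (15, 9): λ = (3·15² + 17)/(2·9) ≡ 2/18. 18⁻¹ ≡ 9 (mod 23), so λ ≡ 2·9 ≡ 18.
  x = λ² - 15 - 15 = 324 - 30 ≡ 18; y = λ·(15 - 18) - 9 ≡ 6. → (18, 6)
add P: (18, 6) + (15, 9). λ = (9 - 6)/(15 - 18) ≡ 3/20 mod 23. 20⁻¹ ≡ 15 (mod 23), so λ ≡ 22.
  x = λ² - 18 - 15 = 484 - 33 ≡ 14; y = λ·(18 - 14) - 6 ≡ 13. → (14, 13)
double: tangent at (14, 13): λ = (3·14² + 17)/(2·13) ≡ 7/3. 3⁻¹ ≡ 8 (mod 23), so λ ≡ 7·8 ≡ 10.
  x = λ² - 14 - 14 = 100 - 28 ≡ 3; y = λ·(14 - 3) - 13 ≡ 5. → (3, 5)
add P: (3, 5) + (15, 9). λ = (9 - 5)/(15 - 3) ≡ 4/12 mod 23. 12⁻¹ ≡ 2 (mod 23) since 12·2 = 24 ≡ 1, so λ ≡ 8.
  x = λ² - 3 - 15 = 64 - 18 ≡ 0; y = λ·(3 - 0) - 5 ≡ 19. → (0, 19)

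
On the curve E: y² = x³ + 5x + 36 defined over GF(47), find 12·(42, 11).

Write P = (42, 11).
Double-and-add on 12 = (1100)₂. Start with P = (42, 11) for the leading 1-bit.
double: tangent at (42, 11): λ = (3·42² + 5)/(2·11) ≡ 33/22. 22⁻¹ ≡ 15 (mod 47) since 22·15 = 330 ≡ 1, so λ ≡ 33·15 ≡ 25.
  x = λ² - 42 - 42 = 625 - 84 ≡ 24; y = λ·(42 - 24) - 11 ≡ 16. → (24, 16)
add P: (24, 16) + (42, 11). λ = (11 - 16)/(42 - 24) ≡ 42/18 mod 47. 18⁻¹ ≡ 34 (mod 47) since 18·34 = 612 ≡ 1, so λ ≡ 18.
  x = λ² - 24 - 42 = 324 - 66 ≡ 23; y = λ·(24 - 23) - 16 ≡ 2. → (23, 2)
double: tangent at (23, 2): λ = (3·23² + 5)/(2·2) ≡ 41/4. 4⁻¹ ≡ 12 (mod 47), so λ ≡ 41·12 ≡ 22.
  x = λ² - 23 - 23 = 484 - 46 ≡ 15; y = λ·(23 - 15) - 2 ≡ 33. → (15, 33)
double: tangent at (15, 33): λ = (3·15² + 5)/(2·33) ≡ 22/19. 19⁻¹ ≡ 5 (mod 47), so λ ≡ 22·5 ≡ 16.
  x = λ² - 15 - 15 = 256 - 30 ≡ 38; y = λ·(15 - 38) - 33 ≡ 22. → (38, 22)

(38, 22)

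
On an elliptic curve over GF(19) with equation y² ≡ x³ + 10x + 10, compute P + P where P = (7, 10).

tangent at (7, 10): λ = (3·7² + 10)/(2·10) ≡ 5/1. 1⁻¹ ≡ 1 (mod 19), so λ ≡ 5·1 ≡ 5.
  x = λ² - 7 - 7 = 25 - 14 ≡ 11; y = λ·(7 - 11) - 10 ≡ 8. → (11, 8)

(11, 8)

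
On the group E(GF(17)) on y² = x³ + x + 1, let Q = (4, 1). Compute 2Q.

(10, 5)

tangent at (4, 1): λ = (3·4² + 1)/(2·1) ≡ 15/2. 2⁻¹ ≡ 9 (mod 17), so λ ≡ 15·9 ≡ 16.
  x = λ² - 4 - 4 = 256 - 8 ≡ 10; y = λ·(4 - 10) - 1 ≡ 5. → (10, 5)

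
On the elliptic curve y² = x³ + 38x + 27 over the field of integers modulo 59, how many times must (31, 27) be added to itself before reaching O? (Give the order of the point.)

11

2P: tangent at (31, 27): λ = (3·31² + 38)/(2·27) ≡ 30/54. 54⁻¹ ≡ 47 (mod 59) since 54·47 = 2538 ≡ 1, so λ ≡ 30·47 ≡ 53.
  x = λ² - 31 - 31 = 2809 - 62 ≡ 33; y = λ·(31 - 33) - 27 ≡ 44. → (33, 44)
3P: (33, 44) + (31, 27). λ = (27 - 44)/(31 - 33) ≡ 42/57 mod 59. 57⁻¹ ≡ 29 (mod 59), so λ ≡ 38.
  x = λ² - 33 - 31 = 1444 - 64 ≡ 23; y = λ·(33 - 23) - 44 ≡ 41. → (23, 41)
4P: (23, 41) + (31, 27). λ = (27 - 41)/(31 - 23) ≡ 45/8 mod 59. 8⁻¹ ≡ 37 (mod 59) since 8·37 = 296 ≡ 1, so λ ≡ 13.
  x = λ² - 23 - 31 = 169 - 54 ≡ 56; y = λ·(23 - 56) - 41 ≡ 2. → (56, 2)
5P: (56, 2) + (31, 27). λ = (27 - 2)/(31 - 56) ≡ 25/34 mod 59. 34⁻¹ ≡ 33 (mod 59) since 34·33 = 1122 ≡ 1, so λ ≡ 58.
  x = λ² - 56 - 31 = 3364 - 87 ≡ 32; y = λ·(56 - 32) - 2 ≡ 33. → (32, 33)
6P: (32, 33) + (31, 27). λ = (27 - 33)/(31 - 32) ≡ 53/58 mod 59. 58⁻¹ ≡ 58 (mod 59) since 58·58 = 3364 ≡ 1, so λ ≡ 6.
  x = λ² - 32 - 31 = 36 - 63 ≡ 32; y = λ·(32 - 32) - 33 ≡ 26. → (32, 26)
7P: (32, 26) + (31, 27). λ = (27 - 26)/(31 - 32) ≡ 1/58 mod 59. 58⁻¹ ≡ 58 (mod 59), so λ ≡ 58.
  x = λ² - 32 - 31 = 3364 - 63 ≡ 56; y = λ·(32 - 56) - 26 ≡ 57. → (56, 57)
8P: (56, 57) + (31, 27). λ = (27 - 57)/(31 - 56) ≡ 29/34 mod 59. 34⁻¹ ≡ 33 (mod 59) since 34·33 = 1122 ≡ 1, so λ ≡ 13.
  x = λ² - 56 - 31 = 169 - 87 ≡ 23; y = λ·(56 - 23) - 57 ≡ 18. → (23, 18)
9P: (23, 18) + (31, 27). λ = (27 - 18)/(31 - 23) ≡ 9/8 mod 59. 8⁻¹ ≡ 37 (mod 59) since 8·37 = 296 ≡ 1, so λ ≡ 38.
  x = λ² - 23 - 31 = 1444 - 54 ≡ 33; y = λ·(23 - 33) - 18 ≡ 15. → (33, 15)
10P: (33, 15) + (31, 27). λ = (27 - 15)/(31 - 33) ≡ 12/57 mod 59. 57⁻¹ ≡ 29 (mod 59) since 57·29 = 1653 ≡ 1, so λ ≡ 53.
  x = λ² - 33 - 31 = 2809 - 64 ≡ 31; y = λ·(33 - 31) - 15 ≡ 32. → (31, 32)
11P: (31, 32) + (31, 27): same x and y₁ ≡ -y₂, so the sum is O.
11P = O, so the order is 11.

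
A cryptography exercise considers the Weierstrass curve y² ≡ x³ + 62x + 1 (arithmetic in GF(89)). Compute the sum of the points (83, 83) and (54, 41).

(83, 83) + (54, 41). λ = (41 - 83)/(54 - 83) ≡ 47/60 mod 89. 60⁻¹ ≡ 46 (mod 89), so λ ≡ 26.
  x = λ² - 83 - 54 = 676 - 137 ≡ 5; y = λ·(83 - 5) - 83 ≡ 76. → (5, 76)

(5, 76)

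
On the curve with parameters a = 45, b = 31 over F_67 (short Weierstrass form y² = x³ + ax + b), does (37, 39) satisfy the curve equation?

y² = 39² ≡ 47; x³ + 45x + 31 = 52349 ≡ 22 (mod 67). 47 ≠ 22.

no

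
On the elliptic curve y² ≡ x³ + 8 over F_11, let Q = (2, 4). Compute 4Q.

(1, 8)

Double-and-add on 4 = (100)₂. Start with Q = (2, 4) for the leading 1-bit.
double: tangent at (2, 4): λ = (3·2² + 0)/(2·4) ≡ 1/8. 8⁻¹ ≡ 7 (mod 11), so λ ≡ 1·7 ≡ 7.
  x = λ² - 2 - 2 = 49 - 4 ≡ 1; y = λ·(2 - 1) - 4 ≡ 3. → (1, 3)
double: tangent at (1, 3): λ = (3·1² + 0)/(2·3) ≡ 3/6. 6⁻¹ ≡ 2 (mod 11) since 6·2 = 12 ≡ 1, so λ ≡ 3·2 ≡ 6.
  x = λ² - 1 - 1 = 36 - 2 ≡ 1; y = λ·(1 - 1) - 3 ≡ 8. → (1, 8)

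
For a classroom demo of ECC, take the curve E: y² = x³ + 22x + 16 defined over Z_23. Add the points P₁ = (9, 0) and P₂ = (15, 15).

(11, 18)

(9, 0) + (15, 15). λ = (15 - 0)/(15 - 9) ≡ 15/6 mod 23. 6⁻¹ ≡ 4 (mod 23), so λ ≡ 14.
  x = λ² - 9 - 15 = 196 - 24 ≡ 11; y = λ·(9 - 11) - 0 ≡ 18. → (11, 18)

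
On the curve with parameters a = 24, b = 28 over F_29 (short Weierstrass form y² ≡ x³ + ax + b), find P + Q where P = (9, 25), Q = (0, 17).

(19, 8)

(9, 25) + (0, 17). λ = (17 - 25)/(0 - 9) ≡ 21/20 mod 29. 20⁻¹ ≡ 16 (mod 29) since 20·16 = 320 ≡ 1, so λ ≡ 17.
  x = λ² - 9 - 0 = 289 - 9 ≡ 19; y = λ·(9 - 19) - 25 ≡ 8. → (19, 8)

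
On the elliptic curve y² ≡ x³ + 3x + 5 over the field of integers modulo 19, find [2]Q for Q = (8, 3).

tangent at (8, 3): λ = (3·8² + 3)/(2·3) ≡ 5/6. 6⁻¹ ≡ 16 (mod 19) since 6·16 = 96 ≡ 1, so λ ≡ 5·16 ≡ 4.
  x = λ² - 8 - 8 = 16 - 16 ≡ 0; y = λ·(8 - 0) - 3 ≡ 10. → (0, 10)

(0, 10)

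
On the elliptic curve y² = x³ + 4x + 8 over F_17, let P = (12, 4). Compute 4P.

(13, 9)

Repeated addition: build up to 4P.
2P: tangent at (12, 4): λ = (3·12² + 4)/(2·4) ≡ 11/8. 8⁻¹ ≡ 15 (mod 17), so λ ≡ 11·15 ≡ 12.
  x = λ² - 12 - 12 = 144 - 24 ≡ 1; y = λ·(12 - 1) - 4 ≡ 9. → (1, 9)
3P: (1, 9) + (12, 4). λ = (4 - 9)/(12 - 1) ≡ 12/11 mod 17. 11⁻¹ ≡ 14 (mod 17), so λ ≡ 15.
  x = λ² - 1 - 12 = 225 - 13 ≡ 8; y = λ·(1 - 8) - 9 ≡ 5. → (8, 5)
4P: (8, 5) + (12, 4). λ = (4 - 5)/(12 - 8) ≡ 16/4 mod 17. 4⁻¹ ≡ 13 (mod 17), so λ ≡ 4.
  x = λ² - 8 - 12 = 16 - 20 ≡ 13; y = λ·(8 - 13) - 5 ≡ 9. → (13, 9)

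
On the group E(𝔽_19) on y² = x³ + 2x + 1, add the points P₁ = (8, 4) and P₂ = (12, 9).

(8, 4) + (12, 9). λ = (9 - 4)/(12 - 8) ≡ 5/4 mod 19. 4⁻¹ ≡ 5 (mod 19) since 4·5 = 20 ≡ 1, so λ ≡ 6.
  x = λ² - 8 - 12 = 36 - 20 ≡ 16; y = λ·(8 - 16) - 4 ≡ 5. → (16, 5)

(16, 5)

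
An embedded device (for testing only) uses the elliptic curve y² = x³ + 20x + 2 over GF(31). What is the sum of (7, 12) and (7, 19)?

The two points share x = 7 and their y-coordinates satisfy 12 + 19 ≡ 0 (mod 31), so they are inverses. Their sum is the point at infinity.

O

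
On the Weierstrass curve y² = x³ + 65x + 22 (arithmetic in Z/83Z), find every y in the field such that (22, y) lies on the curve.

27, 56

x³ + 65x + 22 = 12100 ≡ 65 (mod 83).
Square roots of 65 mod 83: 27 and 56 (since 27² = 729 ≡ 65).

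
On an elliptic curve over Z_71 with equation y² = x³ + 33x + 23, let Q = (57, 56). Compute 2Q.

tangent at (57, 56): λ = (3·57² + 33)/(2·56) ≡ 53/41. 41⁻¹ ≡ 26 (mod 71), so λ ≡ 53·26 ≡ 29.
  x = λ² - 57 - 57 = 841 - 114 ≡ 17; y = λ·(57 - 17) - 56 ≡ 39. → (17, 39)

(17, 39)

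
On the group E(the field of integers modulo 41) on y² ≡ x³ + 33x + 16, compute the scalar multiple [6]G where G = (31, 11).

Repeated addition: build up to 6G.
2G: tangent at (31, 11): λ = (3·31² + 33)/(2·11) ≡ 5/22. 22⁻¹ ≡ 28 (mod 41), so λ ≡ 5·28 ≡ 17.
  x = λ² - 31 - 31 = 289 - 62 ≡ 22; y = λ·(31 - 22) - 11 ≡ 19. → (22, 19)
3G: (22, 19) + (31, 11). λ = (11 - 19)/(31 - 22) ≡ 33/9 mod 41. 9⁻¹ ≡ 32 (mod 41), so λ ≡ 31.
  x = λ² - 22 - 31 = 961 - 53 ≡ 6; y = λ·(22 - 6) - 19 ≡ 26. → (6, 26)
4G: (6, 26) + (31, 11). λ = (11 - 26)/(31 - 6) ≡ 26/25 mod 41. 25⁻¹ ≡ 23 (mod 41) since 25·23 = 575 ≡ 1, so λ ≡ 24.
  x = λ² - 6 - 31 = 576 - 37 ≡ 6; y = λ·(6 - 6) - 26 ≡ 15. → (6, 15)
5G: (6, 15) + (31, 11). λ = (11 - 15)/(31 - 6) ≡ 37/25 mod 41. 25⁻¹ ≡ 23 (mod 41), so λ ≡ 31.
  x = λ² - 6 - 31 = 961 - 37 ≡ 22; y = λ·(6 - 22) - 15 ≡ 22. → (22, 22)
6G: (22, 22) + (31, 11). λ = (11 - 22)/(31 - 22) ≡ 30/9 mod 41. 9⁻¹ ≡ 32 (mod 41), so λ ≡ 17.
  x = λ² - 22 - 31 = 289 - 53 ≡ 31; y = λ·(22 - 31) - 22 ≡ 30. → (31, 30)

(31, 30)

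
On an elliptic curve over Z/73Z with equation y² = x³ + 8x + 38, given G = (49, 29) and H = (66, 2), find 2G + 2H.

First 2G:
Repeated addition: build up to 2G.
2G: tangent at (49, 29): λ = (3·49² + 8)/(2·29) ≡ 57/58. 58⁻¹ ≡ 34 (mod 73), so λ ≡ 57·34 ≡ 40.
  x = λ² - 49 - 49 = 1600 - 98 ≡ 42; y = λ·(49 - 42) - 29 ≡ 32. → (42, 32)
2G = (42, 32).
Next 2H:
Repeated addition: build up to 2H.
2H: tangent at (66, 2): λ = (3·66² + 8)/(2·2) ≡ 9/4. 4⁻¹ ≡ 55 (mod 73), so λ ≡ 9·55 ≡ 57.
  x = λ² - 66 - 66 = 3249 - 132 ≡ 51; y = λ·(66 - 51) - 2 ≡ 50. → (51, 50)
2H = (51, 50).
Finally 2G + 2H:
(42, 32) + (51, 50). λ = (50 - 32)/(51 - 42) ≡ 18/9 mod 73. 9⁻¹ ≡ 65 (mod 73), so λ ≡ 2.
  x = λ² - 42 - 51 = 4 - 93 ≡ 57; y = λ·(42 - 57) - 32 ≡ 11. → (57, 11)

(57, 11)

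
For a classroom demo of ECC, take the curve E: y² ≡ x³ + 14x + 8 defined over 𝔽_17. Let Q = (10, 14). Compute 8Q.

Repeated addition: build up to 8Q.
2Q: tangent at (10, 14): λ = (3·10² + 14)/(2·14) ≡ 8/11. 11⁻¹ ≡ 14 (mod 17), so λ ≡ 8·14 ≡ 10.
  x = λ² - 10 - 10 = 100 - 20 ≡ 12; y = λ·(10 - 12) - 14 ≡ 0. → (12, 0)
3Q: (12, 0) + (10, 14). λ = (14 - 0)/(10 - 12) ≡ 14/15 mod 17. 15⁻¹ ≡ 8 (mod 17) since 15·8 = 120 ≡ 1, so λ ≡ 10.
  x = λ² - 12 - 10 = 100 - 22 ≡ 10; y = λ·(12 - 10) - 0 ≡ 3. → (10, 3)
4Q: (10, 3) + (10, 14): same x and y₁ ≡ -y₂, so the sum is ∞.
5Q: ∞ + (10, 14) = (10, 14) (identity).
6Q: tangent at (10, 14): λ = (3·10² + 14)/(2·14) ≡ 8/11. 11⁻¹ ≡ 14 (mod 17), so λ ≡ 8·14 ≡ 10.
  x = λ² - 10 - 10 = 100 - 20 ≡ 12; y = λ·(10 - 12) - 14 ≡ 0. → (12, 0)
7Q: (12, 0) + (10, 14). λ = (14 - 0)/(10 - 12) ≡ 14/15 mod 17. 15⁻¹ ≡ 8 (mod 17), so λ ≡ 10.
  x = λ² - 12 - 10 = 100 - 22 ≡ 10; y = λ·(12 - 10) - 0 ≡ 3. → (10, 3)
8Q: (10, 3) + (10, 14): same x and y₁ ≡ -y₂, so the sum is ∞.

O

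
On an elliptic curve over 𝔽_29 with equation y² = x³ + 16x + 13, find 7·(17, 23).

Write G = (17, 23).
Repeated addition: build up to 7G.
2G: tangent at (17, 23): λ = (3·17² + 16)/(2·23) ≡ 13/17. 17⁻¹ ≡ 12 (mod 29), so λ ≡ 13·12 ≡ 11.
  x = λ² - 17 - 17 = 121 - 34 ≡ 0; y = λ·(17 - 0) - 23 ≡ 19. → (0, 19)
3G: (0, 19) + (17, 23). λ = (23 - 19)/(17 - 0) ≡ 4/17 mod 29. 17⁻¹ ≡ 12 (mod 29), so λ ≡ 19.
  x = λ² - 0 - 17 = 361 - 17 ≡ 25; y = λ·(0 - 25) - 19 ≡ 28. → (25, 28)
4G: (25, 28) + (17, 23). λ = (23 - 28)/(17 - 25) ≡ 24/21 mod 29. 21⁻¹ ≡ 18 (mod 29) since 21·18 = 378 ≡ 1, so λ ≡ 26.
  x = λ² - 25 - 17 = 676 - 42 ≡ 25; y = λ·(25 - 25) - 28 ≡ 1. → (25, 1)
5G: (25, 1) + (17, 23). λ = (23 - 1)/(17 - 25) ≡ 22/21 mod 29. 21⁻¹ ≡ 18 (mod 29) since 21·18 = 378 ≡ 1, so λ ≡ 19.
  x = λ² - 25 - 17 = 361 - 42 ≡ 0; y = λ·(25 - 0) - 1 ≡ 10. → (0, 10)
6G: (0, 10) + (17, 23). λ = (23 - 10)/(17 - 0) ≡ 13/17 mod 29. 17⁻¹ ≡ 12 (mod 29) since 17·12 = 204 ≡ 1, so λ ≡ 11.
  x = λ² - 0 - 17 = 121 - 17 ≡ 17; y = λ·(0 - 17) - 10 ≡ 6. → (17, 6)
7G: (17, 6) + (17, 23): same x and y₁ ≡ -y₂, so the sum is 𝒪.

O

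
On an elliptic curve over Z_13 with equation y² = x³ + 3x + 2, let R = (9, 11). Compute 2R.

(4, 0)

tangent at (9, 11): λ = (3·9² + 3)/(2·11) ≡ 12/9. 9⁻¹ ≡ 3 (mod 13) since 9·3 = 27 ≡ 1, so λ ≡ 12·3 ≡ 10.
  x = λ² - 9 - 9 = 100 - 18 ≡ 4; y = λ·(9 - 4) - 11 ≡ 0. → (4, 0)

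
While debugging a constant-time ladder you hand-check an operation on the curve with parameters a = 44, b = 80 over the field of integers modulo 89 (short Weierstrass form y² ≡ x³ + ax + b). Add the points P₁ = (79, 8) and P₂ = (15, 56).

(79, 81)

(79, 8) + (15, 56). λ = (56 - 8)/(15 - 79) ≡ 48/25 mod 89. 25⁻¹ ≡ 57 (mod 89), so λ ≡ 66.
  x = λ² - 79 - 15 = 4356 - 94 ≡ 79; y = λ·(79 - 79) - 8 ≡ 81. → (79, 81)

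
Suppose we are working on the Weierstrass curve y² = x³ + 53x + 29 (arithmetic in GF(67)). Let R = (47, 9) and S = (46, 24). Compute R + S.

(47, 9) + (46, 24). λ = (24 - 9)/(46 - 47) ≡ 15/66 mod 67. 66⁻¹ ≡ 66 (mod 67), so λ ≡ 52.
  x = λ² - 47 - 46 = 2704 - 93 ≡ 65; y = λ·(47 - 65) - 9 ≡ 60. → (65, 60)

(65, 60)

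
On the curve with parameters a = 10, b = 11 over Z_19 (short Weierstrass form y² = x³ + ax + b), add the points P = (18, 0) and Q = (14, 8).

(10, 3)

(18, 0) + (14, 8). λ = (8 - 0)/(14 - 18) ≡ 8/15 mod 19. 15⁻¹ ≡ 14 (mod 19) since 15·14 = 210 ≡ 1, so λ ≡ 17.
  x = λ² - 18 - 14 = 289 - 32 ≡ 10; y = λ·(18 - 10) - 0 ≡ 3. → (10, 3)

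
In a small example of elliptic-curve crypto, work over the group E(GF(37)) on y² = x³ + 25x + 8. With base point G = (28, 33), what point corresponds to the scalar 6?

Repeated addition: build up to 6G.
2G: tangent at (28, 33): λ = (3·28² + 25)/(2·33) ≡ 9/29. 29⁻¹ ≡ 23 (mod 37), so λ ≡ 9·23 ≡ 22.
  x = λ² - 28 - 28 = 484 - 56 ≡ 21; y = λ·(28 - 21) - 33 ≡ 10. → (21, 10)
3G: (21, 10) + (28, 33). λ = (33 - 10)/(28 - 21) ≡ 23/7 mod 37. 7⁻¹ ≡ 16 (mod 37), so λ ≡ 35.
  x = λ² - 21 - 28 = 1225 - 49 ≡ 29; y = λ·(21 - 29) - 10 ≡ 6. → (29, 6)
4G: (29, 6) + (28, 33). λ = (33 - 6)/(28 - 29) ≡ 27/36 mod 37. 36⁻¹ ≡ 36 (mod 37), so λ ≡ 10.
  x = λ² - 29 - 28 = 100 - 57 ≡ 6; y = λ·(29 - 6) - 6 ≡ 2. → (6, 2)
5G: (6, 2) + (28, 33). λ = (33 - 2)/(28 - 6) ≡ 31/22 mod 37. 22⁻¹ ≡ 32 (mod 37), so λ ≡ 30.
  x = λ² - 6 - 28 = 900 - 34 ≡ 15; y = λ·(6 - 15) - 2 ≡ 24. → (15, 24)
6G: (15, 24) + (28, 33). λ = (33 - 24)/(28 - 15) ≡ 9/13 mod 37. 13⁻¹ ≡ 20 (mod 37), so λ ≡ 32.
  x = λ² - 15 - 28 = 1024 - 43 ≡ 19; y = λ·(15 - 19) - 24 ≡ 33. → (19, 33)

(19, 33)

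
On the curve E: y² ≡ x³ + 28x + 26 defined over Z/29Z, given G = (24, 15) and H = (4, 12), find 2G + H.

First 2G:
Repeated addition: build up to 2G.
2G: tangent at (24, 15): λ = (3·24² + 28)/(2·15) ≡ 16/1. 1⁻¹ ≡ 1 (mod 29) since 1·1 = 1 ≡ 1, so λ ≡ 16·1 ≡ 16.
  x = λ² - 24 - 24 = 256 - 48 ≡ 5; y = λ·(24 - 5) - 15 ≡ 28. → (5, 28)
2G = (5, 28).
Finally 2G + H:
(5, 28) + (4, 12). λ = (12 - 28)/(4 - 5) ≡ 13/28 mod 29. 28⁻¹ ≡ 28 (mod 29), so λ ≡ 16.
  x = λ² - 5 - 4 = 256 - 9 ≡ 15; y = λ·(5 - 15) - 28 ≡ 15. → (15, 15)

(15, 15)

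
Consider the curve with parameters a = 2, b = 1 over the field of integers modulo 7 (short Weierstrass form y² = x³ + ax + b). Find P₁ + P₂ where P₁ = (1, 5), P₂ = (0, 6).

(1, 5) + (0, 6). λ = (6 - 5)/(0 - 1) ≡ 1/6 mod 7. 6⁻¹ ≡ 6 (mod 7), so λ ≡ 6.
  x = λ² - 1 - 0 = 36 - 1 ≡ 0; y = λ·(1 - 0) - 5 ≡ 1. → (0, 1)

(0, 1)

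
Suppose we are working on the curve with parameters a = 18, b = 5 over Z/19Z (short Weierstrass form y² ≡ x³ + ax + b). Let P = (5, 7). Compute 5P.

(5, 7)

Double-and-add on 5 = (101)₂. Start with P = (5, 7) for the leading 1-bit.
double: tangent at (5, 7): λ = (3·5² + 18)/(2·7) ≡ 17/14. 14⁻¹ ≡ 15 (mod 19) since 14·15 = 210 ≡ 1, so λ ≡ 17·15 ≡ 8.
  x = λ² - 5 - 5 = 64 - 10 ≡ 16; y = λ·(5 - 16) - 7 ≡ 0. → (16, 0)
double: (16, 0) + (16, 0): same x and y₁ ≡ -y₂, so the sum is the point at infinity.
add P: the point at infinity + (5, 7) = (5, 7) (identity).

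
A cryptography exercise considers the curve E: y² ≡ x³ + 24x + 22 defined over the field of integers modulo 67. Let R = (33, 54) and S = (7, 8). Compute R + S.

(33, 54) + (7, 8). λ = (8 - 54)/(7 - 33) ≡ 21/41 mod 67. 41⁻¹ ≡ 18 (mod 67), so λ ≡ 43.
  x = λ² - 33 - 7 = 1849 - 40 ≡ 0; y = λ·(33 - 0) - 54 ≡ 25. → (0, 25)

(0, 25)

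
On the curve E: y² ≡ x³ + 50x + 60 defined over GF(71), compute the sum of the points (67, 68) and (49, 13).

(4, 18)

(67, 68) + (49, 13). λ = (13 - 68)/(49 - 67) ≡ 16/53 mod 71. 53⁻¹ ≡ 67 (mod 71) since 53·67 = 3551 ≡ 1, so λ ≡ 7.
  x = λ² - 67 - 49 = 49 - 116 ≡ 4; y = λ·(67 - 4) - 68 ≡ 18. → (4, 18)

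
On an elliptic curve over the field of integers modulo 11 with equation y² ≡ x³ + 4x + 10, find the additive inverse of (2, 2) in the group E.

(2, 9)

-(2, 2) = (2, -2 mod 11) = (2, 9).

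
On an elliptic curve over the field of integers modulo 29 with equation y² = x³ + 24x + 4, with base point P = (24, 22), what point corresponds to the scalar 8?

Repeated addition: build up to 8P.
2P: tangent at (24, 22): λ = (3·24² + 24)/(2·22) ≡ 12/15. 15⁻¹ ≡ 2 (mod 29), so λ ≡ 12·2 ≡ 24.
  x = λ² - 24 - 24 = 576 - 48 ≡ 6; y = λ·(24 - 6) - 22 ≡ 4. → (6, 4)
3P: (6, 4) + (24, 22). λ = (22 - 4)/(24 - 6) ≡ 18/18 mod 29. 18⁻¹ ≡ 21 (mod 29), so λ ≡ 1.
  x = λ² - 6 - 24 = 1 - 30 ≡ 0; y = λ·(6 - 0) - 4 ≡ 2. → (0, 2)
4P: (0, 2) + (24, 22). λ = (22 - 2)/(24 - 0) ≡ 20/24 mod 29. 24⁻¹ ≡ 23 (mod 29), so λ ≡ 25.
  x = λ² - 0 - 24 = 625 - 24 ≡ 21; y = λ·(0 - 21) - 2 ≡ 24. → (21, 24)
5P: (21, 24) + (24, 22). λ = (22 - 24)/(24 - 21) ≡ 27/3 mod 29. 3⁻¹ ≡ 10 (mod 29), so λ ≡ 9.
  x = λ² - 21 - 24 = 81 - 45 ≡ 7; y = λ·(21 - 7) - 24 ≡ 15. → (7, 15)
6P: (7, 15) + (24, 22). λ = (22 - 15)/(24 - 7) ≡ 7/17 mod 29. 17⁻¹ ≡ 12 (mod 29), so λ ≡ 26.
  x = λ² - 7 - 24 = 676 - 31 ≡ 7; y = λ·(7 - 7) - 15 ≡ 14. → (7, 14)
7P: (7, 14) + (24, 22). λ = (22 - 14)/(24 - 7) ≡ 8/17 mod 29. 17⁻¹ ≡ 12 (mod 29), so λ ≡ 9.
  x = λ² - 7 - 24 = 81 - 31 ≡ 21; y = λ·(7 - 21) - 14 ≡ 5. → (21, 5)
8P: (21, 5) + (24, 22). λ = (22 - 5)/(24 - 21) ≡ 17/3 mod 29. 3⁻¹ ≡ 10 (mod 29) since 3·10 = 30 ≡ 1, so λ ≡ 25.
  x = λ² - 21 - 24 = 625 - 45 ≡ 0; y = λ·(21 - 0) - 5 ≡ 27. → (0, 27)

(0, 27)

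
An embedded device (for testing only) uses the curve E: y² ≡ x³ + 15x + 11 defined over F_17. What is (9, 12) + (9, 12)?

tangent at (9, 12): λ = (3·9² + 15)/(2·12) ≡ 3/7. 7⁻¹ ≡ 5 (mod 17) since 7·5 = 35 ≡ 1, so λ ≡ 3·5 ≡ 15.
  x = λ² - 9 - 9 = 225 - 18 ≡ 3; y = λ·(9 - 3) - 12 ≡ 10. → (3, 10)

(3, 10)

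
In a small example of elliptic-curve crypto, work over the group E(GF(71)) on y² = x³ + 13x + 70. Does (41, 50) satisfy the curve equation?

y² = 50² ≡ 15; x³ + 13x + 70 = 69524 ≡ 15 (mod 71). 15 = 15.

yes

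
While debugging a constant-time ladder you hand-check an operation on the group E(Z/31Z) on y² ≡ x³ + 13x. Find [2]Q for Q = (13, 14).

tangent at (13, 14): λ = (3·13² + 13)/(2·14) ≡ 24/28. 28⁻¹ ≡ 10 (mod 31), so λ ≡ 24·10 ≡ 23.
  x = λ² - 13 - 13 = 529 - 26 ≡ 7; y = λ·(13 - 7) - 14 ≡ 0. → (7, 0)

(7, 0)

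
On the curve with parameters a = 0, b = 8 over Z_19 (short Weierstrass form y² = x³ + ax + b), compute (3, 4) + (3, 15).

O

The two points share x = 3 and their y-coordinates satisfy 4 + 15 ≡ 0 (mod 19), so they are inverses. Their sum is O.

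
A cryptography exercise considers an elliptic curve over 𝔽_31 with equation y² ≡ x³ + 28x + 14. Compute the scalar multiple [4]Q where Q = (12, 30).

Repeated addition: build up to 4Q.
2Q: tangent at (12, 30): λ = (3·12² + 28)/(2·30) ≡ 26/29. 29⁻¹ ≡ 15 (mod 31) since 29·15 = 435 ≡ 1, so λ ≡ 26·15 ≡ 18.
  x = λ² - 12 - 12 = 324 - 24 ≡ 21; y = λ·(12 - 21) - 30 ≡ 25. → (21, 25)
3Q: (21, 25) + (12, 30). λ = (30 - 25)/(12 - 21) ≡ 5/22 mod 31. 22⁻¹ ≡ 24 (mod 31), so λ ≡ 27.
  x = λ² - 21 - 12 = 729 - 33 ≡ 14; y = λ·(21 - 14) - 25 ≡ 9. → (14, 9)
4Q: (14, 9) + (12, 30). λ = (30 - 9)/(12 - 14) ≡ 21/29 mod 31. 29⁻¹ ≡ 15 (mod 31), so λ ≡ 5.
  x = λ² - 14 - 12 = 25 - 26 ≡ 30; y = λ·(14 - 30) - 9 ≡ 4. → (30, 4)

(30, 4)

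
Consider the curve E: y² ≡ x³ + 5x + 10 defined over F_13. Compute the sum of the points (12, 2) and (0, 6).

(4, 4)

(12, 2) + (0, 6). λ = (6 - 2)/(0 - 12) ≡ 4/1 mod 13. 1⁻¹ ≡ 1 (mod 13) since 1·1 = 1 ≡ 1, so λ ≡ 4.
  x = λ² - 12 - 0 = 16 - 12 ≡ 4; y = λ·(12 - 4) - 2 ≡ 4. → (4, 4)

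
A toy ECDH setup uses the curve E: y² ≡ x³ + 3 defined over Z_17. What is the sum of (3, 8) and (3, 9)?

O

The two points share x = 3 and their y-coordinates satisfy 8 + 9 ≡ 0 (mod 17), so they are inverses. Their sum is O.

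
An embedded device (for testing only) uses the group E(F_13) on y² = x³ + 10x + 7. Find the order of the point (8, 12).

7

2P: tangent at (8, 12): λ = (3·8² + 10)/(2·12) ≡ 7/11. 11⁻¹ ≡ 6 (mod 13), so λ ≡ 7·6 ≡ 3.
  x = λ² - 8 - 8 = 9 - 16 ≡ 6; y = λ·(8 - 6) - 12 ≡ 7. → (6, 7)
3P: (6, 7) + (8, 12). λ = (12 - 7)/(8 - 6) ≡ 5/2 mod 13. 2⁻¹ ≡ 7 (mod 13), so λ ≡ 9.
  x = λ² - 6 - 8 = 81 - 14 ≡ 2; y = λ·(6 - 2) - 7 ≡ 3. → (2, 3)
4P: (2, 3) + (8, 12). λ = (12 - 3)/(8 - 2) ≡ 9/6 mod 13. 6⁻¹ ≡ 11 (mod 13) since 6·11 = 66 ≡ 1, so λ ≡ 8.
  x = λ² - 2 - 8 = 64 - 10 ≡ 2; y = λ·(2 - 2) - 3 ≡ 10. → (2, 10)
5P: (2, 10) + (8, 12). λ = (12 - 10)/(8 - 2) ≡ 2/6 mod 13. 6⁻¹ ≡ 11 (mod 13), so λ ≡ 9.
  x = λ² - 2 - 8 = 81 - 10 ≡ 6; y = λ·(2 - 6) - 10 ≡ 6. → (6, 6)
6P: (6, 6) + (8, 12). λ = (12 - 6)/(8 - 6) ≡ 6/2 mod 13. 2⁻¹ ≡ 7 (mod 13), so λ ≡ 3.
  x = λ² - 6 - 8 = 9 - 14 ≡ 8; y = λ·(6 - 8) - 6 ≡ 1. → (8, 1)
7P: (8, 1) + (8, 12): same x and y₁ ≡ -y₂, so the sum is O.
7P = O, so the order is 7.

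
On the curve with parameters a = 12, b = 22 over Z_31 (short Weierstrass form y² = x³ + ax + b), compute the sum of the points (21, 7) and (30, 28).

(21, 7) + (30, 28). λ = (28 - 7)/(30 - 21) ≡ 21/9 mod 31. 9⁻¹ ≡ 7 (mod 31), so λ ≡ 23.
  x = λ² - 21 - 30 = 529 - 51 ≡ 13; y = λ·(21 - 13) - 7 ≡ 22. → (13, 22)

(13, 22)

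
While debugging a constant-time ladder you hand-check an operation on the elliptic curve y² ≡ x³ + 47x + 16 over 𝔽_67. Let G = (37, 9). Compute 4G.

(40, 54)

Repeated addition: build up to 4G.
2G: tangent at (37, 9): λ = (3·37² + 47)/(2·9) ≡ 0/18. 18⁻¹ ≡ 41 (mod 67), so λ ≡ 0·41 ≡ 0.
  x = λ² - 37 - 37 = 0 - 74 ≡ 60; y = λ·(37 - 60) - 9 ≡ 58. → (60, 58)
3G: (60, 58) + (37, 9). λ = (9 - 58)/(37 - 60) ≡ 18/44 mod 67. 44⁻¹ ≡ 32 (mod 67) since 44·32 = 1408 ≡ 1, so λ ≡ 40.
  x = λ² - 60 - 37 = 1600 - 97 ≡ 29; y = λ·(60 - 29) - 58 ≡ 43. → (29, 43)
4G: (29, 43) + (37, 9). λ = (9 - 43)/(37 - 29) ≡ 33/8 mod 67. 8⁻¹ ≡ 42 (mod 67) since 8·42 = 336 ≡ 1, so λ ≡ 46.
  x = λ² - 29 - 37 = 2116 - 66 ≡ 40; y = λ·(29 - 40) - 43 ≡ 54. → (40, 54)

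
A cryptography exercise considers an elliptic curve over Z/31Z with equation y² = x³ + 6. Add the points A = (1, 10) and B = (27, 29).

(1, 10) + (27, 29). λ = (29 - 10)/(27 - 1) ≡ 19/26 mod 31. 26⁻¹ ≡ 6 (mod 31) since 26·6 = 156 ≡ 1, so λ ≡ 21.
  x = λ² - 1 - 27 = 441 - 28 ≡ 10; y = λ·(1 - 10) - 10 ≡ 18. → (10, 18)

(10, 18)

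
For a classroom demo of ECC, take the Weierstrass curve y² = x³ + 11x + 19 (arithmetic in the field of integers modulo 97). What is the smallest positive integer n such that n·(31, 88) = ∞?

3

2P: tangent at (31, 88): λ = (3·31² + 11)/(2·88) ≡ 81/79. 79⁻¹ ≡ 70 (mod 97), so λ ≡ 81·70 ≡ 44.
  x = λ² - 31 - 31 = 1936 - 62 ≡ 31; y = λ·(31 - 31) - 88 ≡ 9. → (31, 9)
3P: (31, 9) + (31, 88): same x and y₁ ≡ -y₂, so the sum is ∞.
3P = ∞, so the order is 3.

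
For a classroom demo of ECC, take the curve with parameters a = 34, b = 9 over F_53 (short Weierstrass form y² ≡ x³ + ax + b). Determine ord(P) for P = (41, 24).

2P: tangent at (41, 24): λ = (3·41² + 34)/(2·24) ≡ 42/48. 48⁻¹ ≡ 21 (mod 53) since 48·21 = 1008 ≡ 1, so λ ≡ 42·21 ≡ 34.
  x = λ² - 41 - 41 = 1156 - 82 ≡ 14; y = λ·(41 - 14) - 24 ≡ 46. → (14, 46)
3P: (14, 46) + (41, 24). λ = (24 - 46)/(41 - 14) ≡ 31/27 mod 53. 27⁻¹ ≡ 2 (mod 53), so λ ≡ 9.
  x = λ² - 14 - 41 = 81 - 55 ≡ 26; y = λ·(14 - 26) - 46 ≡ 5. → (26, 5)
4P: (26, 5) + (41, 24). λ = (24 - 5)/(41 - 26) ≡ 19/15 mod 53. 15⁻¹ ≡ 46 (mod 53), so λ ≡ 26.
  x = λ² - 26 - 41 = 676 - 67 ≡ 26; y = λ·(26 - 26) - 5 ≡ 48. → (26, 48)
5P: (26, 48) + (41, 24). λ = (24 - 48)/(41 - 26) ≡ 29/15 mod 53. 15⁻¹ ≡ 46 (mod 53), so λ ≡ 9.
  x = λ² - 26 - 41 = 81 - 67 ≡ 14; y = λ·(26 - 14) - 48 ≡ 7. → (14, 7)
6P: (14, 7) + (41, 24). λ = (24 - 7)/(41 - 14) ≡ 17/27 mod 53. 27⁻¹ ≡ 2 (mod 53), so λ ≡ 34.
  x = λ² - 14 - 41 = 1156 - 55 ≡ 41; y = λ·(14 - 41) - 7 ≡ 29. → (41, 29)
7P: (41, 29) + (41, 24): same x and y₁ ≡ -y₂, so the sum is the point at infinity.
7P = the point at infinity, so the order is 7.

7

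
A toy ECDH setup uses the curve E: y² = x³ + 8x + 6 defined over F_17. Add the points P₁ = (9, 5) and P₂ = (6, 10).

(9, 5) + (6, 10). λ = (10 - 5)/(6 - 9) ≡ 5/14 mod 17. 14⁻¹ ≡ 11 (mod 17), so λ ≡ 4.
  x = λ² - 9 - 6 = 16 - 15 ≡ 1; y = λ·(9 - 1) - 5 ≡ 10. → (1, 10)

(1, 10)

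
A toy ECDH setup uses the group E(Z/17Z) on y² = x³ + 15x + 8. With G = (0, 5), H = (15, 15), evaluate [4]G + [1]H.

First 4G:
Repeated addition: build up to 4G.
2G: tangent at (0, 5): λ = (3·0² + 15)/(2·5) ≡ 15/10. 10⁻¹ ≡ 12 (mod 17), so λ ≡ 15·12 ≡ 10.
  x = λ² - 0 - 0 = 100 - 0 ≡ 15; y = λ·(0 - 15) - 5 ≡ 15. → (15, 15)
3G: (15, 15) + (0, 5). λ = (5 - 15)/(0 - 15) ≡ 7/2 mod 17. 2⁻¹ ≡ 9 (mod 17) since 2·9 = 18 ≡ 1, so λ ≡ 12.
  x = λ² - 15 - 0 = 144 - 15 ≡ 10; y = λ·(15 - 10) - 15 ≡ 11. → (10, 11)
4G: (10, 11) + (0, 5). λ = (5 - 11)/(0 - 10) ≡ 11/7 mod 17. 7⁻¹ ≡ 5 (mod 17), so λ ≡ 4.
  x = λ² - 10 - 0 = 16 - 10 ≡ 6; y = λ·(10 - 6) - 11 ≡ 5. → (6, 5)
4G = (6, 5).
Finally 4G + H:
(6, 5) + (15, 15). λ = (15 - 5)/(15 - 6) ≡ 10/9 mod 17. 9⁻¹ ≡ 2 (mod 17) since 9·2 = 18 ≡ 1, so λ ≡ 3.
  x = λ² - 6 - 15 = 9 - 21 ≡ 5; y = λ·(6 - 5) - 5 ≡ 15. → (5, 15)

(5, 15)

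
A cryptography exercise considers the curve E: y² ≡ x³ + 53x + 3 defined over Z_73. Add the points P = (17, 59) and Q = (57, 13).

(17, 59) + (57, 13). λ = (13 - 59)/(57 - 17) ≡ 27/40 mod 73. 40⁻¹ ≡ 42 (mod 73), so λ ≡ 39.
  x = λ² - 17 - 57 = 1521 - 74 ≡ 60; y = λ·(17 - 60) - 59 ≡ 16. → (60, 16)

(60, 16)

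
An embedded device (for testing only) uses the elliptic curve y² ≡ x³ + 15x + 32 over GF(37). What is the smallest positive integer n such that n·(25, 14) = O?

7

2P: tangent at (25, 14): λ = (3·25² + 15)/(2·14) ≡ 3/28. 28⁻¹ ≡ 4 (mod 37), so λ ≡ 3·4 ≡ 12.
  x = λ² - 25 - 25 = 144 - 50 ≡ 20; y = λ·(25 - 20) - 14 ≡ 9. → (20, 9)
3P: (20, 9) + (25, 14). λ = (14 - 9)/(25 - 20) ≡ 5/5 mod 37. 5⁻¹ ≡ 15 (mod 37) since 5·15 = 75 ≡ 1, so λ ≡ 1.
  x = λ² - 20 - 25 = 1 - 45 ≡ 30; y = λ·(20 - 30) - 9 ≡ 18. → (30, 18)
4P: (30, 18) + (25, 14). λ = (14 - 18)/(25 - 30) ≡ 33/32 mod 37. 32⁻¹ ≡ 22 (mod 37), so λ ≡ 23.
  x = λ² - 30 - 25 = 529 - 55 ≡ 30; y = λ·(30 - 30) - 18 ≡ 19. → (30, 19)
5P: (30, 19) + (25, 14). λ = (14 - 19)/(25 - 30) ≡ 32/32 mod 37. 32⁻¹ ≡ 22 (mod 37), so λ ≡ 1.
  x = λ² - 30 - 25 = 1 - 55 ≡ 20; y = λ·(30 - 20) - 19 ≡ 28. → (20, 28)
6P: (20, 28) + (25, 14). λ = (14 - 28)/(25 - 20) ≡ 23/5 mod 37. 5⁻¹ ≡ 15 (mod 37) since 5·15 = 75 ≡ 1, so λ ≡ 12.
  x = λ² - 20 - 25 = 144 - 45 ≡ 25; y = λ·(20 - 25) - 28 ≡ 23. → (25, 23)
7P: (25, 23) + (25, 14): same x and y₁ ≡ -y₂, so the sum is O.
7P = O, so the order is 7.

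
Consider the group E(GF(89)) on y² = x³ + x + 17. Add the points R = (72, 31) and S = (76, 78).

(29, 7)

(72, 31) + (76, 78). λ = (78 - 31)/(76 - 72) ≡ 47/4 mod 89. 4⁻¹ ≡ 67 (mod 89) since 4·67 = 268 ≡ 1, so λ ≡ 34.
  x = λ² - 72 - 76 = 1156 - 148 ≡ 29; y = λ·(72 - 29) - 31 ≡ 7. → (29, 7)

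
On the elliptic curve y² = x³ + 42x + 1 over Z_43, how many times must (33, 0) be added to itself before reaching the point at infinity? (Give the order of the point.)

2P: (33, 0) + (33, 0): same x and y₁ ≡ -y₂, so the sum is the point at infinity.
2P = the point at infinity, so the order is 2.

2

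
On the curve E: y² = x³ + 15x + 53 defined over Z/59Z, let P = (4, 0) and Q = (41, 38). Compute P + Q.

(4, 0) + (41, 38). λ = (38 - 0)/(41 - 4) ≡ 38/37 mod 59. 37⁻¹ ≡ 8 (mod 59), so λ ≡ 9.
  x = λ² - 4 - 41 = 81 - 45 ≡ 36; y = λ·(4 - 36) - 0 ≡ 7. → (36, 7)

(36, 7)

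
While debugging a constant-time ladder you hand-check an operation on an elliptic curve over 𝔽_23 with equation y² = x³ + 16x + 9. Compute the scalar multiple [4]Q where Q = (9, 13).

(9, 13)

Repeated addition: build up to 4Q.
2Q: tangent at (9, 13): λ = (3·9² + 16)/(2·13) ≡ 6/3. 3⁻¹ ≡ 8 (mod 23), so λ ≡ 6·8 ≡ 2.
  x = λ² - 9 - 9 = 4 - 18 ≡ 9; y = λ·(9 - 9) - 13 ≡ 10. → (9, 10)
3Q: (9, 10) + (9, 13): same x and y₁ ≡ -y₂, so the sum is the point at infinity.
4Q: the point at infinity + (9, 13) = (9, 13) (identity).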